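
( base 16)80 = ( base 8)200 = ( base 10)128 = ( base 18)72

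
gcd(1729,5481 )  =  7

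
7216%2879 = 1458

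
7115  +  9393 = 16508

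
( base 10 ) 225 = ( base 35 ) 6F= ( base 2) 11100001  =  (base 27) 89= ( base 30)7F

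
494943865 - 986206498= - 491262633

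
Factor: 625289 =7^3*1823^1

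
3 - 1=2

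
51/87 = 17/29 = 0.59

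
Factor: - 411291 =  - 3^3*15233^1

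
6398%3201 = 3197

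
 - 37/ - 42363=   37/42363 = 0.00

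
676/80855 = 676/80855 = 0.01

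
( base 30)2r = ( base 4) 1113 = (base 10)87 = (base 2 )1010111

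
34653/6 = 11551/2 = 5775.50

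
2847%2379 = 468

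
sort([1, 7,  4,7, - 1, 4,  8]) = [ - 1,  1,4 , 4,7, 7, 8] 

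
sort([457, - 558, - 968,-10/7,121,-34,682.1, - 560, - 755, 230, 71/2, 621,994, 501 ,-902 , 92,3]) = [ - 968, - 902, - 755, - 560, - 558, - 34, - 10/7,3, 71/2,92, 121,230,457, 501, 621,682.1,  994]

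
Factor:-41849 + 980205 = 938356  =  2^2*234589^1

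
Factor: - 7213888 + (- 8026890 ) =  - 15240778= - 2^1 *7^1 *31^1 * 35117^1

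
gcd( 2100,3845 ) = 5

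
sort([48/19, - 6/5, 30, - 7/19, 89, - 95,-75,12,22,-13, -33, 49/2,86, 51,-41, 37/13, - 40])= [ - 95, - 75, - 41, - 40,- 33,-13, - 6/5, - 7/19,  48/19, 37/13, 12, 22, 49/2, 30, 51,86, 89]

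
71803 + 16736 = 88539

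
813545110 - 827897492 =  - 14352382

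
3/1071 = 1/357=0.00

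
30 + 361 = 391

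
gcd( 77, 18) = 1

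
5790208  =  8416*688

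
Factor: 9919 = 7^1 * 13^1* 109^1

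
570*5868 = 3344760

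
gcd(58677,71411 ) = 1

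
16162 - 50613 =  - 34451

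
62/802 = 31/401 = 0.08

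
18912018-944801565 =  - 925889547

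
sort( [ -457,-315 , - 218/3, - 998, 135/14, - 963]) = [-998, - 963, - 457, - 315,-218/3,135/14]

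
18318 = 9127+9191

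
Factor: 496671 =3^1* 7^1* 67^1*353^1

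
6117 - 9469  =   - 3352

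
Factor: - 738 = - 2^1 * 3^2*41^1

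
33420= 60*557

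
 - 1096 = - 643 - 453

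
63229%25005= 13219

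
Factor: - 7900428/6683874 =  - 1316738/1113979= - 2^1*19^1*59^ (-1 ) * 79^(-1 )*239^( - 1 ) * 34651^1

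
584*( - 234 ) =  - 136656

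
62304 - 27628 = 34676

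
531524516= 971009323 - 439484807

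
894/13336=447/6668= 0.07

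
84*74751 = 6279084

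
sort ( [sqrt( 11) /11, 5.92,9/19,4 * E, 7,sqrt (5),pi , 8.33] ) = [ sqrt (11) /11,9/19,sqrt( 5) , pi,5.92,7, 8.33,4*E] 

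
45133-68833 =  - 23700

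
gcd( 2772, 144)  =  36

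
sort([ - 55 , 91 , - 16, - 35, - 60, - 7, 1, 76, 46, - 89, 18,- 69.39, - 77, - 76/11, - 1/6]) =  [ - 89, - 77, - 69.39, -60, - 55, - 35, - 16, - 7,  -  76/11 , - 1/6,1, 18,46, 76, 91 ] 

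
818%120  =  98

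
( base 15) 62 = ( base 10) 92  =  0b1011100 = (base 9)112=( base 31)2u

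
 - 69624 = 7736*( - 9 )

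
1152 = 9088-7936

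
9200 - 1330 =7870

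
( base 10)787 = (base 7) 2203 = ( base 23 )1B5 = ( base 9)1064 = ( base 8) 1423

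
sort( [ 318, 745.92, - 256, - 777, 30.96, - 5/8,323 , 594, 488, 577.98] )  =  [ - 777, - 256, - 5/8, 30.96,318,323, 488 , 577.98, 594, 745.92] 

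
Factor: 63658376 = 2^3 * 31^1*256687^1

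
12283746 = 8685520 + 3598226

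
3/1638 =1/546 = 0.00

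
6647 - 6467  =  180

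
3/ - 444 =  - 1  +  147/148 = - 0.01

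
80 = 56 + 24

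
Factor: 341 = 11^1 * 31^1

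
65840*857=56424880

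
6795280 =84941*80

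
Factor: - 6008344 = -2^3  *17^1 * 44179^1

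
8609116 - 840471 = 7768645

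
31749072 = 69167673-37418601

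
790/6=131 + 2/3=131.67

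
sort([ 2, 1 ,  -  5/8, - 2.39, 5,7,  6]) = [ - 2.39, - 5/8, 1, 2,5, 6, 7 ] 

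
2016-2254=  - 238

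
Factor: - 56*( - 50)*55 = 154000  =  2^4*5^3 * 7^1*11^1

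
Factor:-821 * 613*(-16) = 8052368 = 2^4*613^1*821^1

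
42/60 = 7/10=0.70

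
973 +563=1536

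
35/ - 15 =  - 3  +  2/3 = -2.33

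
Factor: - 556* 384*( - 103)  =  21990912 = 2^9*3^1*103^1*139^1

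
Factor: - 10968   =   - 2^3 * 3^1 * 457^1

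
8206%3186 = 1834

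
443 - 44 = 399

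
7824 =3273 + 4551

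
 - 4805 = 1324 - 6129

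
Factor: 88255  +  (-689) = 87566 =2^1*43783^1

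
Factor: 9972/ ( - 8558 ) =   -  4986/4279  =  -  2^1*3^2*11^( - 1)*277^1*389^( -1)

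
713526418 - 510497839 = 203028579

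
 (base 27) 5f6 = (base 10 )4056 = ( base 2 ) 111111011000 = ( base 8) 7730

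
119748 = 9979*12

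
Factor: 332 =2^2*83^1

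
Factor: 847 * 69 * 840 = 2^3 *3^2 * 5^1*7^2*  11^2 * 23^1 = 49092120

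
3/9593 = 3/9593 = 0.00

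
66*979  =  64614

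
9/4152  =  3/1384 = 0.00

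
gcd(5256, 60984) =72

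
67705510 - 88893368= - 21187858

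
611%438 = 173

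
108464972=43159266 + 65305706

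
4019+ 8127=12146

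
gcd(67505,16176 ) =1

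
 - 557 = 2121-2678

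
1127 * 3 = 3381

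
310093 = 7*44299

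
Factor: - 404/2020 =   -  5^( - 1) = - 1/5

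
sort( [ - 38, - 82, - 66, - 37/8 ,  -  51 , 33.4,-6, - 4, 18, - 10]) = [ - 82, - 66, - 51 , - 38, - 10, - 6, - 37/8, - 4, 18,33.4]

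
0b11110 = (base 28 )12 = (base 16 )1e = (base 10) 30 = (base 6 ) 50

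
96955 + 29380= 126335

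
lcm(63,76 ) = 4788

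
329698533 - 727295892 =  - 397597359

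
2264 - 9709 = -7445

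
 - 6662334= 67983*( - 98 )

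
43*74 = 3182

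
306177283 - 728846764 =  - 422669481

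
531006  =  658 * 807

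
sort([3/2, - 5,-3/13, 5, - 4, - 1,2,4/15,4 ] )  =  [ - 5, - 4, - 1, - 3/13,4/15,3/2, 2, 4,5 ]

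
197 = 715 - 518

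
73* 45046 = 3288358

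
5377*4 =21508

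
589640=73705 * 8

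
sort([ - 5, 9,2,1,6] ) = [ - 5,1,2, 6  ,  9]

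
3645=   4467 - 822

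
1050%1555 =1050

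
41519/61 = 41519/61 = 680.64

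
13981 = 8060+5921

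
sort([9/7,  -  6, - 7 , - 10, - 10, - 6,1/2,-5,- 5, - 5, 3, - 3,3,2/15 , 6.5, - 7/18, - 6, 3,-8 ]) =[ - 10, - 10,-8, - 7, - 6 ,-6, - 6, - 5, - 5, -5,  -  3, - 7/18,2/15,1/2,9/7 , 3, 3,3 , 6.5 ] 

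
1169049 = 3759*311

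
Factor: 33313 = 7^1 *4759^1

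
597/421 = 1 +176/421 = 1.42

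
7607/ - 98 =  - 7607/98=-77.62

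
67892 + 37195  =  105087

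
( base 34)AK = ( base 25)ea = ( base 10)360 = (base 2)101101000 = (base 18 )120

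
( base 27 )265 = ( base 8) 3131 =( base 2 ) 11001011001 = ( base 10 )1625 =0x659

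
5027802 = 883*5694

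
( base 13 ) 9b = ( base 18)72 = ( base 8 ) 200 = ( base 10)128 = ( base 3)11202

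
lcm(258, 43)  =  258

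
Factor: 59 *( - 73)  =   - 4307 = -59^1 *73^1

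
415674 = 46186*9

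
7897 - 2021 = 5876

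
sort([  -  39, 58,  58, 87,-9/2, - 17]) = [ - 39, - 17 , -9/2, 58, 58 , 87] 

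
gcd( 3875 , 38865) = 5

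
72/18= 4 = 4.00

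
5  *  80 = 400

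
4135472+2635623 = 6771095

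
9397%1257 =598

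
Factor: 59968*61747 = 3702844096 = 2^6*7^1 * 937^1*8821^1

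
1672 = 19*88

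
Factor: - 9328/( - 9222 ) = 88/87=2^3*3^( -1)*11^1*29^( - 1)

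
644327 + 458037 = 1102364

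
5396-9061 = - 3665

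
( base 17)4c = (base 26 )32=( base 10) 80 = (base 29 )2m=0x50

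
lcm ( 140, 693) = 13860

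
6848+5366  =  12214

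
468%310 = 158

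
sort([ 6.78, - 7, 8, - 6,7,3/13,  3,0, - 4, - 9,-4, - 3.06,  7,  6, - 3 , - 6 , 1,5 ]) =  [-9, - 7, - 6, - 6,-4, - 4, - 3.06, - 3,0, 3/13, 1, 3 , 5 , 6, 6.78, 7, 7 , 8]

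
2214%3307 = 2214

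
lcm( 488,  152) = 9272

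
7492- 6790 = 702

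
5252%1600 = 452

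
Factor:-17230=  - 2^1 *5^1*1723^1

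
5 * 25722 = 128610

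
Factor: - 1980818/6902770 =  - 141487/493055 = - 5^(  -  1 )*31^ ( - 1) * 151^1* 937^1*3181^( - 1) 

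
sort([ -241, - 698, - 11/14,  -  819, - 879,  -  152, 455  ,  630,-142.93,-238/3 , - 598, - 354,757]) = [ - 879, - 819, - 698,-598, - 354, - 241,-152, - 142.93, - 238/3, - 11/14,455, 630,757]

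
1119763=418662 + 701101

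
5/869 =5/869 = 0.01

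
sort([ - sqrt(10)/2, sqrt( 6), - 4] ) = [-4, - sqrt (10)/2,sqrt(6 )] 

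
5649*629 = 3553221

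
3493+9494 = 12987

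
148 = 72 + 76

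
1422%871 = 551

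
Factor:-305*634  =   - 193370 = - 2^1*5^1*61^1*317^1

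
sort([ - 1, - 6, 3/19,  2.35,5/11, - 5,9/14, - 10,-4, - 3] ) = [ - 10 , - 6, - 5, - 4, - 3, - 1, 3/19,  5/11, 9/14, 2.35 ] 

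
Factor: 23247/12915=9/5 = 3^2*5^( - 1 )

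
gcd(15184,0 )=15184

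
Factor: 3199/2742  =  2^ ( - 1) * 3^ (-1)*7^1 = 7/6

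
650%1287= 650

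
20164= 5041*4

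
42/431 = 42/431 = 0.10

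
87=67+20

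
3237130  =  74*43745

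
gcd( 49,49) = 49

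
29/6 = 29/6 = 4.83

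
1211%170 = 21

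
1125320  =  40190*28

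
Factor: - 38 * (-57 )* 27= 2^1*3^4*19^2 = 58482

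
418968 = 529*792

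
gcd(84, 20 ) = 4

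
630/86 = 7 + 14/43 = 7.33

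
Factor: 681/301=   3^1*7^( - 1)*43^(-1)*227^1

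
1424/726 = 1 + 349/363=1.96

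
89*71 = 6319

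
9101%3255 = 2591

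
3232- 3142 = 90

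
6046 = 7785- 1739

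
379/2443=379/2443= 0.16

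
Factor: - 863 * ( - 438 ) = 377994= 2^1*3^1*73^1*863^1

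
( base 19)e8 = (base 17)g2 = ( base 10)274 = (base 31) 8q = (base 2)100010010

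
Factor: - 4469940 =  - 2^2*3^2*5^1*19^1*1307^1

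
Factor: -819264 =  - 2^6*3^1*17^1*251^1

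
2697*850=2292450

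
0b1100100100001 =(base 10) 6433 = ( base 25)a78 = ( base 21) EC7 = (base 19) hfb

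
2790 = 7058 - 4268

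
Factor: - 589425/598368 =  - 725/736 = - 2^ ( - 5 )*5^2 * 23^( - 1 )*29^1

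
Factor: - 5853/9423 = -1951/3141 = - 3^ ( - 2)*349^ ( - 1) * 1951^1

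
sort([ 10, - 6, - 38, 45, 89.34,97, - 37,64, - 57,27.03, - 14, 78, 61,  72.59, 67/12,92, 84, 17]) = [ - 57, - 38, - 37,-14,-6, 67/12, 10, 17,27.03,  45, 61,64, 72.59, 78, 84, 89.34,92, 97 ]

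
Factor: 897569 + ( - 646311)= 2^1*7^1*131^1*137^1 = 251258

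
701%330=41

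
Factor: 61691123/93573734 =2^ ( - 1 )*13^1*193^( - 1)*1607^1*2953^1*242419^ ( - 1) 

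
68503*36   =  2466108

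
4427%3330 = 1097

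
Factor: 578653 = 277^1*2089^1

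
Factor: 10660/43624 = 2^( - 1 )* 5^1*7^ ( - 1) *13^1*19^ ( - 1) = 65/266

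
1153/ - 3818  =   - 1+2665/3818 = - 0.30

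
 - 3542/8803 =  - 3542/8803 = - 0.40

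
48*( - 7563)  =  -363024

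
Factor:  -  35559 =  - 3^4*  439^1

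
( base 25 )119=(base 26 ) P9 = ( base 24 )13b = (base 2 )1010010011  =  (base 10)659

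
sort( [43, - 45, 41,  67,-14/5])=[ - 45,-14/5,  41,43,67]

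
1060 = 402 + 658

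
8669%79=58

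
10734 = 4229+6505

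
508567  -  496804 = 11763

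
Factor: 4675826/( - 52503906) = - 2337913/26251953 = - 3^(-1) * 7^(-1)*13^( - 3 ) * 569^( - 1 )*2337913^1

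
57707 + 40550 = 98257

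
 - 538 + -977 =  - 1515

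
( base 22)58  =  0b1110110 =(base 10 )118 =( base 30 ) 3S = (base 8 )166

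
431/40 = 431/40 =10.78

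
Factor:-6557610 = -2^1*3^1*5^1  *  241^1*907^1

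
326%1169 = 326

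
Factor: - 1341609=-3^1*19^1*23537^1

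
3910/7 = 3910/7 = 558.57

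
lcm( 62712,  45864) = 3072888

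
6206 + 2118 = 8324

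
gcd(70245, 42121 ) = 1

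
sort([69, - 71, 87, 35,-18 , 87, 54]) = [ - 71  , - 18, 35, 54, 69,87,87]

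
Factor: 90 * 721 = 2^1*3^2*5^1*7^1 * 103^1 = 64890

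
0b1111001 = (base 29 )45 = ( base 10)121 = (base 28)49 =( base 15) 81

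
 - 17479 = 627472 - 644951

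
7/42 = 1/6 = 0.17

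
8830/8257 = 1+ 573/8257 =1.07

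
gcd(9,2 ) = 1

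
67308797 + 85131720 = 152440517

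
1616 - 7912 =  - 6296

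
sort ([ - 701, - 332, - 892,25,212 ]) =[  -  892, - 701,- 332, 25,212 ]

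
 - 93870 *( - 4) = 375480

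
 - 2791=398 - 3189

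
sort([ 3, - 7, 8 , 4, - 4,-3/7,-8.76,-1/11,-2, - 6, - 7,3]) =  [ - 8.76,  -  7, - 7, - 6, - 4, - 2,- 3/7, - 1/11,  3  ,  3,4,8]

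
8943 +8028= 16971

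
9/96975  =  1/10775 =0.00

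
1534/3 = 1534/3 = 511.33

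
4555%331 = 252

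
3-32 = - 29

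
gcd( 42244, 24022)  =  2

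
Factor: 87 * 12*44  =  2^4*3^2*11^1 * 29^1 = 45936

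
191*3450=658950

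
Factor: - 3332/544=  -49/8 = - 2^( - 3)*7^2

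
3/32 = 3/32 =0.09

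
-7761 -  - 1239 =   -  6522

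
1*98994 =98994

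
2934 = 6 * 489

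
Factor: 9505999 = 109^1*87211^1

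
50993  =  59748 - 8755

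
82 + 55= 137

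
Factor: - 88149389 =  - 6163^1 * 14303^1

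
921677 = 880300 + 41377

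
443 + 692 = 1135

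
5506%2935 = 2571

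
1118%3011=1118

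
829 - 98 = 731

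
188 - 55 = 133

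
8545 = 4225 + 4320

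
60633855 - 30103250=30530605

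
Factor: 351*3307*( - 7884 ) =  - 9151408188 = - 2^2* 3^6 *13^1*73^1*3307^1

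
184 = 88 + 96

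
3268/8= 817/2=408.50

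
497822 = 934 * 533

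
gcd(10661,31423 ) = 7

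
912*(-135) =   -  123120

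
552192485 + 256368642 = 808561127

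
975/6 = 325/2 =162.50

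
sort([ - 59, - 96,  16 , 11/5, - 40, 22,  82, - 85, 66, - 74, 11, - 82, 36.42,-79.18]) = [ - 96,-85, - 82, - 79.18, - 74,  -  59, - 40 , 11/5 , 11,16,  22,36.42,66,82 ]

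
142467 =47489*3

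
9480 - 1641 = 7839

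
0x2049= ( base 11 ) 6234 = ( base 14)3025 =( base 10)8265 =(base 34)753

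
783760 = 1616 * 485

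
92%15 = 2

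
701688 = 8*87711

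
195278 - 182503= 12775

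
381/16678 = 381/16678 = 0.02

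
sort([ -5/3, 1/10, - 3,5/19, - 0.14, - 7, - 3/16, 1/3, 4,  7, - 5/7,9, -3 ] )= [-7, - 3, - 3, - 5/3, - 5/7,-3/16, - 0.14, 1/10 , 5/19, 1/3,  4, 7 , 9]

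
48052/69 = 48052/69 = 696.41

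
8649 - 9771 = -1122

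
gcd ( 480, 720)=240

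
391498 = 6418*61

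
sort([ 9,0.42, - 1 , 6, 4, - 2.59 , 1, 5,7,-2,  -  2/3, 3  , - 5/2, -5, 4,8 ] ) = [ - 5,-2.59, - 5/2,- 2, - 1, - 2/3 , 0.42,1 , 3,4,4 , 5,  6, 7, 8,  9] 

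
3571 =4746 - 1175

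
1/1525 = 1/1525 = 0.00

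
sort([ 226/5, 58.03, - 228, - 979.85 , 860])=[ - 979.85, - 228, 226/5 , 58.03,  860]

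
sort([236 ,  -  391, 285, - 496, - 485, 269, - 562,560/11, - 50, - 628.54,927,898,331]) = [ - 628.54,  -  562, - 496, - 485, - 391, - 50, 560/11, 236,269,285, 331,898, 927]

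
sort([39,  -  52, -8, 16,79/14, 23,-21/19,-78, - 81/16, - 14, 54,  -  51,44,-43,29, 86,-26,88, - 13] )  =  [-78,  -  52, - 51,  -  43,-26, - 14, - 13, - 8, - 81/16, - 21/19, 79/14, 16, 23,29, 39, 44, 54, 86, 88 ] 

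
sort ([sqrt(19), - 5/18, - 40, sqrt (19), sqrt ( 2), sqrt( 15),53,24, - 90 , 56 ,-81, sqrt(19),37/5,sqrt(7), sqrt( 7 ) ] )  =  [-90, - 81, - 40, - 5/18, sqrt( 2),  sqrt(7 ),sqrt(7 ), sqrt( 15 ), sqrt(19 ), sqrt(19), sqrt (19),37/5,24,  53, 56 ]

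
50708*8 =405664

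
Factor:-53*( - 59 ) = 3127 = 53^1*59^1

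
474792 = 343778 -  - 131014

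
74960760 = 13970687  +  60990073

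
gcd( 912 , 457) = 1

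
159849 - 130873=28976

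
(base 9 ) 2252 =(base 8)3203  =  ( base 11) 1286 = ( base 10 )1667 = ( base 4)122003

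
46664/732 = 63 + 137/183 = 63.75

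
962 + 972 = 1934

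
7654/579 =13+ 127/579 = 13.22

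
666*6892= 4590072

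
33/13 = 2 + 7/13 = 2.54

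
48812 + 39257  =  88069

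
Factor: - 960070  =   - 2^1*5^1*19^1*31^1*163^1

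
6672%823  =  88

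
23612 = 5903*4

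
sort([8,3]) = [3,8 ] 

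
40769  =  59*691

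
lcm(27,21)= 189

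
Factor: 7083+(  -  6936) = 147= 3^1*7^2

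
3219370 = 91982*35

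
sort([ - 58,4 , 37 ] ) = [ - 58 , 4, 37 ]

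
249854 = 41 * 6094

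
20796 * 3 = 62388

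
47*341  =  16027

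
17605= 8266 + 9339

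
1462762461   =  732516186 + 730246275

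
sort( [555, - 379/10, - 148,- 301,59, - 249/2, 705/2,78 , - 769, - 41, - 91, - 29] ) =[-769, - 301,-148 , - 249/2, - 91, - 41, - 379/10, - 29, 59, 78, 705/2, 555 ]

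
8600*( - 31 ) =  - 266600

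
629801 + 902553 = 1532354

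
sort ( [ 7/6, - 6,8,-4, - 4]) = [ - 6,  -  4,-4,7/6,8]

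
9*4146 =37314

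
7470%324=18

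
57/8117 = 57/8117 = 0.01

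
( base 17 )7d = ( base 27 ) 4o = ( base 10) 132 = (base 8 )204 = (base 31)48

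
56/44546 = 28/22273=   0.00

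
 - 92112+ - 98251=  - 190363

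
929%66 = 5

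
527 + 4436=4963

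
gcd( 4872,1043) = 7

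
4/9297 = 4/9297 = 0.00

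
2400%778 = 66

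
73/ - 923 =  - 1 + 850/923 = - 0.08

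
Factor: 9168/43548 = 2^2*19^ ( - 1 ) = 4/19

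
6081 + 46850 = 52931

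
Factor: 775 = 5^2 * 31^1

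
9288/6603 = 3096/2201 = 1.41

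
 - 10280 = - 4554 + - 5726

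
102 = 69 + 33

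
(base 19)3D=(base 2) 1000110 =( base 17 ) 42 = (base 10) 70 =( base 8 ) 106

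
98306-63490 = 34816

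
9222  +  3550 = 12772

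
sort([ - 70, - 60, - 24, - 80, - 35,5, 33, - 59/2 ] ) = [ - 80, - 70, - 60, - 35 ,- 59/2, - 24, 5,33] 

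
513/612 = 57/68=0.84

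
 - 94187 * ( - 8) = 753496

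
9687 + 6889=16576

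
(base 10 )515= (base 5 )4030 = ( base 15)245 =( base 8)1003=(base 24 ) lb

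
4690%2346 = 2344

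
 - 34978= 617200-652178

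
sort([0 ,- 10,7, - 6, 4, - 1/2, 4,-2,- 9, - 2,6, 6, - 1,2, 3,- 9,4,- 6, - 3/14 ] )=[ - 10, - 9, - 9,-6,-6,-2,- 2,-1 ,  -  1/2, - 3/14, 0, 2, 3,4,  4,4, 6, 6,7] 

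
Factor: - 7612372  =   - 2^2* 307^1* 6199^1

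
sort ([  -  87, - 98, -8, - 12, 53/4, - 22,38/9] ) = [- 98,-87, - 22, - 12,  -  8,38/9, 53/4]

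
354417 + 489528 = 843945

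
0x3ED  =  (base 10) 1005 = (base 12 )6b9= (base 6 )4353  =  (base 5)13010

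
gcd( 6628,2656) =4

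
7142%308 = 58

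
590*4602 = 2715180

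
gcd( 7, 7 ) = 7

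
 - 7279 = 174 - 7453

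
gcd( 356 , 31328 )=356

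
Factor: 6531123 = 3^1*59^1*36899^1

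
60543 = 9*6727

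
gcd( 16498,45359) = 1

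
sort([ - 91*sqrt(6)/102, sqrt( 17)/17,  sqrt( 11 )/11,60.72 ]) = [ - 91*sqrt (6)/102, sqrt( 17)/17,sqrt ( 11 ) /11,60.72 ]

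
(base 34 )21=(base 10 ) 69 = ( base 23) 30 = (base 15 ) 49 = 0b1000101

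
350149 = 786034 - 435885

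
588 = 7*84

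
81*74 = 5994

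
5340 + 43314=48654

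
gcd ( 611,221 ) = 13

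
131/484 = 131/484 = 0.27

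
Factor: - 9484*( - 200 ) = 2^5* 5^2*  2371^1  =  1896800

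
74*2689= 198986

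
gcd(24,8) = 8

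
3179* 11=34969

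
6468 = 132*49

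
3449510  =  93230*37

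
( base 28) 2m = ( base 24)36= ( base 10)78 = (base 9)86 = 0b1001110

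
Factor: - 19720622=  - 2^1*9860311^1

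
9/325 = 9/325 = 0.03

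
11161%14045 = 11161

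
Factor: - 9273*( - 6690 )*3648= 2^7*3^3*5^1*11^1*19^1*223^1*281^1  =  226308677760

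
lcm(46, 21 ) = 966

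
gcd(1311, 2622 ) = 1311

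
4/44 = 1/11 = 0.09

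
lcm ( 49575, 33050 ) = 99150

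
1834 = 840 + 994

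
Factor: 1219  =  23^1*53^1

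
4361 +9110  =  13471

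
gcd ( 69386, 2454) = 2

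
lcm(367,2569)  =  2569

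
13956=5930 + 8026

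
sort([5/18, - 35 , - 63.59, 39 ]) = [-63.59, - 35,5/18,  39]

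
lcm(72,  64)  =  576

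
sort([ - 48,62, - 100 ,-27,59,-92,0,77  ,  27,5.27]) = [ - 100, - 92, - 48, - 27,0,5.27,  27, 59, 62,77] 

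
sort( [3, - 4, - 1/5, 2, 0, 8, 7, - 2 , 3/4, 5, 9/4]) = [  -  4, - 2, -1/5, 0, 3/4, 2, 9/4, 3,  5 , 7,  8 ]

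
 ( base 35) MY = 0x324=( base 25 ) 174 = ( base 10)804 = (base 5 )11204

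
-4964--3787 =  -1177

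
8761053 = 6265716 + 2495337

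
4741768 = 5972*794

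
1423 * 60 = 85380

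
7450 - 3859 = 3591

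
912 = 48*19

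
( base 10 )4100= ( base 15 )1335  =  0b1000000000100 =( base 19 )B6F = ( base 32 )404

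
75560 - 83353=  - 7793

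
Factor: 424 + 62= 2^1 * 3^5  =  486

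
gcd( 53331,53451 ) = 3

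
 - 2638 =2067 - 4705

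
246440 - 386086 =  - 139646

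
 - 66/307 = -66/307 = - 0.21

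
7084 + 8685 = 15769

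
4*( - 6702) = - 26808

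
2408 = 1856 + 552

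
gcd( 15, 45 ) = 15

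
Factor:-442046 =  - 2^1 * 11^1*71^1*283^1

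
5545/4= 1386 + 1/4 = 1386.25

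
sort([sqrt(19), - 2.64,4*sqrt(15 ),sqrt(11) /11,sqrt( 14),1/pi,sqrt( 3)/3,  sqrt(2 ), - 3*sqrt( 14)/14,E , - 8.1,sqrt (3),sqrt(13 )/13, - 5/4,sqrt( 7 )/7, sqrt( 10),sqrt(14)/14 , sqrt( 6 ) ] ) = [ - 8.1 , - 2.64,-5/4, - 3*sqrt( 14 )/14,sqrt (14)/14,sqrt( 13)/13,sqrt(11 )/11,1/pi,sqrt(7)/7,sqrt( 3)/3, sqrt ( 2),sqrt( 3),sqrt( 6 ), E , sqrt( 10),sqrt(14) , sqrt( 19), 4 * sqrt( 15)] 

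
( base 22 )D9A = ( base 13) 2C60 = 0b1100101100100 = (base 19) i02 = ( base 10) 6500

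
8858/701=12 + 446/701 = 12.64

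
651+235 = 886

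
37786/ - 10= - 18893/5 = - 3778.60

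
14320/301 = 14320/301 =47.57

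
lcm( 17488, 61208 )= 122416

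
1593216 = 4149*384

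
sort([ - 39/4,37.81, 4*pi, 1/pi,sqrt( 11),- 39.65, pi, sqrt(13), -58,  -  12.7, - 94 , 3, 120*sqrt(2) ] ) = [ - 94, - 58, - 39.65,-12.7, - 39/4,1/pi,3, pi, sqrt(11),sqrt(13 ), 4 * pi,37.81, 120*sqrt ( 2 )] 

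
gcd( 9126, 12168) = 3042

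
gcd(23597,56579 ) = 1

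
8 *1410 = 11280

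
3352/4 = 838 = 838.00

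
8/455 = 8/455 = 0.02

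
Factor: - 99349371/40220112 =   -  33116457/13406704  =  -2^(-4)*3^1*11^1*19^( - 1 )* 103^1*9743^1*44101^( - 1 )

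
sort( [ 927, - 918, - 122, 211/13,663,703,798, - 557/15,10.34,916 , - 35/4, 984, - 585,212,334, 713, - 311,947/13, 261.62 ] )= [ - 918,-585, - 311, - 122, - 557/15,-35/4, 10.34,211/13,947/13,212, 261.62, 334,663,703,  713, 798,916,927, 984]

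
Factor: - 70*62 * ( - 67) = 290780  =  2^2* 5^1 * 7^1*31^1 * 67^1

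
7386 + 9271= 16657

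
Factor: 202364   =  2^2*50591^1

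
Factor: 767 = 13^1*59^1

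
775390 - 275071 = 500319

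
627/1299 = 209/433 = 0.48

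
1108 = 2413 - 1305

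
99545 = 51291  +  48254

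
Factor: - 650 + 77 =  - 3^1*191^1  =  -573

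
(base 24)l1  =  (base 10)505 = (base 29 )HC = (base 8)771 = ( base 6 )2201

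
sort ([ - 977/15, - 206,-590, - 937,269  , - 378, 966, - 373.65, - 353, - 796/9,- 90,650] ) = [ - 937 ,-590, - 378,  -  373.65, - 353, - 206, - 90, - 796/9,  -  977/15, 269, 650,  966 ]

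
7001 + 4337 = 11338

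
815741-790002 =25739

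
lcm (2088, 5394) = 64728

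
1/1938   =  1/1938 = 0.00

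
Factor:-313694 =-2^1*67^1*2341^1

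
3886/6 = 1943/3 = 647.67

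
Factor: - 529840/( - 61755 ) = 2^4*3^( - 1 )*23^( - 1 )*37^1 = 592/69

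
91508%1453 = 1422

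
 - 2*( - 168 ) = 336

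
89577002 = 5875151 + 83701851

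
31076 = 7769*4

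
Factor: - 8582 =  - 2^1 *7^1*613^1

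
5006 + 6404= 11410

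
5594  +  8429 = 14023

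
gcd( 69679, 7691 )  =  1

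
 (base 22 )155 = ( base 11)4a5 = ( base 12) 41B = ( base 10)599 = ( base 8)1127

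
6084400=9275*656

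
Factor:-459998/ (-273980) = 319/190 = 2^( - 1)*5^ ( - 1 ) *11^1*19^( - 1 ) * 29^1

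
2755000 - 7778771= - 5023771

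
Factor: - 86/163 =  - 2^1 * 43^1*163^(- 1 ) 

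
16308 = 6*2718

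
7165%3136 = 893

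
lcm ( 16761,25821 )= 955377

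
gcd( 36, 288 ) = 36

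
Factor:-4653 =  - 3^2*11^1*47^1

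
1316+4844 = 6160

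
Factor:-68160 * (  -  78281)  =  5335632960 = 2^6*3^1*5^1 * 7^1*53^1*71^1 * 211^1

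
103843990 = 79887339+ 23956651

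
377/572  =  29/44 = 0.66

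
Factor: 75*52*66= 257400  =  2^3*3^2 *5^2*11^1*13^1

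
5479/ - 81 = -68+29/81 = -67.64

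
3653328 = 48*76111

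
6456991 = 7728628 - 1271637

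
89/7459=89/7459  =  0.01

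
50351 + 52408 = 102759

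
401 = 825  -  424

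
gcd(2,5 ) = 1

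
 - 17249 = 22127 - 39376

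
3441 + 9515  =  12956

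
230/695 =46/139=0.33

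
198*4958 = 981684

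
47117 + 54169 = 101286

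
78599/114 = 689 + 53/114 = 689.46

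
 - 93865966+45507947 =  - 48358019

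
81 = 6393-6312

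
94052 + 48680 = 142732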